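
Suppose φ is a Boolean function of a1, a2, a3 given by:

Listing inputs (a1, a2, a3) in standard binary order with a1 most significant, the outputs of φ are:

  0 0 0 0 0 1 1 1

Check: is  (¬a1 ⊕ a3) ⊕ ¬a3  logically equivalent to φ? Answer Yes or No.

Test each input against both φ and the formula:
  a1=0, a2=0, a3=0: formula gives 0, φ = 0 ✓
  a1=0, a2=0, a3=1: formula gives 0, φ = 0 ✓
  a1=0, a2=1, a3=0: formula gives 0, φ = 0 ✓
  a1=0, a2=1, a3=1: formula gives 0, φ = 0 ✓
  a1=1, a2=0, a3=0: formula gives 1, but φ = 0 ✗
A single disagreement suffices: at (1,0,0) they differ, so the formula does not compute φ.

No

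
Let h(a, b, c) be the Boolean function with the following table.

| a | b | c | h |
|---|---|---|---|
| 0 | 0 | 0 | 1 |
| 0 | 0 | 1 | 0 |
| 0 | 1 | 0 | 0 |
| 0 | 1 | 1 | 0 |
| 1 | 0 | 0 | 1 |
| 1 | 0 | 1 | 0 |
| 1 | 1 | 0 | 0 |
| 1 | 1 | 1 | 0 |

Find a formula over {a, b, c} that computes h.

h(a, b, c) = ((not a and not b) and not c) or ((a and not b) and not c)

Collect the rows where h=1 — (0,0,0), (1,0,0) — and write one minterm per row: ¬a·¬b·¬c, a·¬b·¬c. Their union (logical OR) reproduces the table exactly.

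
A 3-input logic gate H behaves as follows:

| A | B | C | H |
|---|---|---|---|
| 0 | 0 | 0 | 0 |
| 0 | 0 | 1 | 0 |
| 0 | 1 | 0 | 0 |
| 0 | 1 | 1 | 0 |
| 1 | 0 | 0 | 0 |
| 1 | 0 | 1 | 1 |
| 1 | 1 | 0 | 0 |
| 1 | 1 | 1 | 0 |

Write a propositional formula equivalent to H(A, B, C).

H(A, B, C) = (A and not B) and C

Only row (1,0,1) gives 1. That row's minterm A·¬B·C is H directly.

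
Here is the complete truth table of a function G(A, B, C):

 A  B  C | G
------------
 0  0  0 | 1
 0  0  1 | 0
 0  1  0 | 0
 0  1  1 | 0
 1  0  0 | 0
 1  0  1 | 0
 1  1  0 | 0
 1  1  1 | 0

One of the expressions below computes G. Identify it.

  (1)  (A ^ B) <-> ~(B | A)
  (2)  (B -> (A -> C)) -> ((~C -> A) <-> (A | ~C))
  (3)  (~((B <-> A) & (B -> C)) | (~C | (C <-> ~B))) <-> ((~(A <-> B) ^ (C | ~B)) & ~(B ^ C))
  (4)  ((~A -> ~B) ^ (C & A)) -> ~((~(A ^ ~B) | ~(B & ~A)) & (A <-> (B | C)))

3

(1) fails at (0,0,0): the formula yields 0, G is 1.
(2) fails at (0,0,0): the formula yields 0, G is 1.
(4) fails at (0,0,0): the formula yields 0, G is 1.
(3) is the remaining candidate, and it agrees with G on all 8 inputs.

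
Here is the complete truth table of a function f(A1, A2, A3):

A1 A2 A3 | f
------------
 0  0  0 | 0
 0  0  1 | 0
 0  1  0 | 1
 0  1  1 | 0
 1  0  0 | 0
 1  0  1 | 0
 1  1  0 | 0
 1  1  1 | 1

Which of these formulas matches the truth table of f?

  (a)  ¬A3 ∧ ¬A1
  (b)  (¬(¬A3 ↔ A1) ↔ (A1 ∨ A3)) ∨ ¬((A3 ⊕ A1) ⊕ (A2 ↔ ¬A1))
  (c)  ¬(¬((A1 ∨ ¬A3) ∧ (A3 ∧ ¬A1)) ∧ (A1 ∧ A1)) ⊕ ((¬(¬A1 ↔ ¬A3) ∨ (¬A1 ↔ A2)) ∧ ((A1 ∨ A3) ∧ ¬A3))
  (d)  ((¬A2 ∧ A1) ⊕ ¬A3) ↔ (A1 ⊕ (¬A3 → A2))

(a): at (0,0,0) it gives 1, but f = 0 — eliminated.
(b): at (0,0,0) it gives 1, but f = 0 — eliminated.
(c): at (0,0,0) it gives 1, but f = 0 — eliminated.
Only (d) survives; checking it on all 8 rows confirms it matches f.

d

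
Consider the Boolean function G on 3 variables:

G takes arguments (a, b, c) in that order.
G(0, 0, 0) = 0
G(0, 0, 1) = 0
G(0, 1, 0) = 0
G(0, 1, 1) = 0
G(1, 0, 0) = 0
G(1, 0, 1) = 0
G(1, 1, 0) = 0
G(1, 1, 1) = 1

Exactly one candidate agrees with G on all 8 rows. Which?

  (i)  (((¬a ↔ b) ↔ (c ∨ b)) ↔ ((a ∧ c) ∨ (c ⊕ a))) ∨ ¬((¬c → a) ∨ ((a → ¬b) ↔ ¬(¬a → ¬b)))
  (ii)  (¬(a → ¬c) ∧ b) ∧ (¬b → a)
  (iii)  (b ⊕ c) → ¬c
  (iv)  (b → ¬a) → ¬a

ii

(i): at (0,0,0) it gives 1, but G = 0 — eliminated.
(iii): at (0,0,0) it gives 1, but G = 0 — eliminated.
(iv): at (0,0,0) it gives 1, but G = 0 — eliminated.
That leaves (ii). Evaluating it on every row reproduces the table of G exactly.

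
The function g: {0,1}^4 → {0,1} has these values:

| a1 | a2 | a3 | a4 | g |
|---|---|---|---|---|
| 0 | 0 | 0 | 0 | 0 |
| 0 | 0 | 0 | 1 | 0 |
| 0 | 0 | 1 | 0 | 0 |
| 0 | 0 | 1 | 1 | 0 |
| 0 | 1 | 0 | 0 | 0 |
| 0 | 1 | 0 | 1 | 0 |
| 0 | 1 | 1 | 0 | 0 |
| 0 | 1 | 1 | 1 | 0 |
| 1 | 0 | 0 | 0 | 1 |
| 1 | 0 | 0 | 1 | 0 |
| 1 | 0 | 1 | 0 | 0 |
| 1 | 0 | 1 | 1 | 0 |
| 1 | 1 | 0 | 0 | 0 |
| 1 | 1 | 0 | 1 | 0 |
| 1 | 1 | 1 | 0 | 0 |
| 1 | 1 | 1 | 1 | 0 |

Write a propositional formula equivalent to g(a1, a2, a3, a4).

Only row (1,0,0,0) gives 1. That row's minterm a1·¬a2·¬a3·¬a4 is g directly.

g(a1, a2, a3, a4) = ((a1 AND NOT a2) AND NOT a3) AND NOT a4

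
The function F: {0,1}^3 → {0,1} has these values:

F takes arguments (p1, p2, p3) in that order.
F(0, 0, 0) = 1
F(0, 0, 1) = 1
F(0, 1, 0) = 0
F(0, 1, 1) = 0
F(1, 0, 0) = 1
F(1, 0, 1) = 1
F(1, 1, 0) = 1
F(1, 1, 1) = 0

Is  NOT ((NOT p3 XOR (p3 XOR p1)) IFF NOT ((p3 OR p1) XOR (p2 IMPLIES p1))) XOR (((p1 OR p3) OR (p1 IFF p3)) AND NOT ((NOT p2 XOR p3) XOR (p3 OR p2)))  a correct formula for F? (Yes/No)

No

Test each input against both F and the formula:
  p1=0, p2=0, p3=0: formula gives 1, F = 1 ✓
  p1=0, p2=0, p3=1: formula gives 0, but F = 1 ✗
Row (0,0,1) is a counterexample, so the formula is not equivalent to F.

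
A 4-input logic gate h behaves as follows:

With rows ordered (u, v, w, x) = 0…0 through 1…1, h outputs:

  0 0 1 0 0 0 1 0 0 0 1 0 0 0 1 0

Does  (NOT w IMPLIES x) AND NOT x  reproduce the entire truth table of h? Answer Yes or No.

Yes

Evaluate (NOT w IMPLIES x) AND NOT x on each row and compare to h:
  u=0, v=0, w=0, x=0: formula gives 0, h = 0 ✓
  u=0, v=0, w=0, x=1: formula gives 0, h = 0 ✓
  u=0, v=0, w=1, x=0: formula gives 1, h = 1 ✓
  u=0, v=0, w=1, x=1: formula gives 0, h = 0 ✓
  … (the remaining 12 rows also agree.)
No disagreement on any input; they are logically equivalent.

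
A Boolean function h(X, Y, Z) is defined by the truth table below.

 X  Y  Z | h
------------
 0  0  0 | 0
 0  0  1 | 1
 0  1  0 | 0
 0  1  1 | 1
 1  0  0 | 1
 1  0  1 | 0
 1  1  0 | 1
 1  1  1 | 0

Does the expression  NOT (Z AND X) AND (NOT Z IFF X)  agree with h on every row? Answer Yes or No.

Yes

Test each input against both h and the formula:
  X=0, Y=0, Z=0: formula gives 0, h = 0 ✓
  X=0, Y=0, Z=1: formula gives 1, h = 1 ✓
  X=0, Y=1, Z=0: formula gives 0, h = 0 ✓
  X=0, Y=1, Z=1: formula gives 1, h = 1 ✓
  X=1, Y=0, Z=0: formula gives 1, h = 1 ✓
  …and likewise for the remaining 3 rows.
No disagreement on any input; they are logically equivalent.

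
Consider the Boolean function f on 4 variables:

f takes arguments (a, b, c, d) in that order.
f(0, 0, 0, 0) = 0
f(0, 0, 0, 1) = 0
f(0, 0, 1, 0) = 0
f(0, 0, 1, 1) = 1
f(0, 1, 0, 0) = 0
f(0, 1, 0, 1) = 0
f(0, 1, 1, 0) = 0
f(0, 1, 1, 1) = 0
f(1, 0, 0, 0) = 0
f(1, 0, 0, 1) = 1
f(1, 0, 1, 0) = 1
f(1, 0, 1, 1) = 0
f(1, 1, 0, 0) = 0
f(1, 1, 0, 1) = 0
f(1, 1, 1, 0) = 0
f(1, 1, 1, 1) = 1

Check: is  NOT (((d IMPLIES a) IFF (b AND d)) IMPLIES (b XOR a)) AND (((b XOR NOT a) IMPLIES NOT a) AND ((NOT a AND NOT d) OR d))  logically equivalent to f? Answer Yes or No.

Check the formula against f row by row:
  a=0, b=0, c=0, d=0: formula gives 0, f = 0 ✓
  a=0, b=0, c=0, d=1: formula gives 1, but f = 0 ✗
Row (0,0,0,1) is a counterexample, so the formula is not equivalent to f.

No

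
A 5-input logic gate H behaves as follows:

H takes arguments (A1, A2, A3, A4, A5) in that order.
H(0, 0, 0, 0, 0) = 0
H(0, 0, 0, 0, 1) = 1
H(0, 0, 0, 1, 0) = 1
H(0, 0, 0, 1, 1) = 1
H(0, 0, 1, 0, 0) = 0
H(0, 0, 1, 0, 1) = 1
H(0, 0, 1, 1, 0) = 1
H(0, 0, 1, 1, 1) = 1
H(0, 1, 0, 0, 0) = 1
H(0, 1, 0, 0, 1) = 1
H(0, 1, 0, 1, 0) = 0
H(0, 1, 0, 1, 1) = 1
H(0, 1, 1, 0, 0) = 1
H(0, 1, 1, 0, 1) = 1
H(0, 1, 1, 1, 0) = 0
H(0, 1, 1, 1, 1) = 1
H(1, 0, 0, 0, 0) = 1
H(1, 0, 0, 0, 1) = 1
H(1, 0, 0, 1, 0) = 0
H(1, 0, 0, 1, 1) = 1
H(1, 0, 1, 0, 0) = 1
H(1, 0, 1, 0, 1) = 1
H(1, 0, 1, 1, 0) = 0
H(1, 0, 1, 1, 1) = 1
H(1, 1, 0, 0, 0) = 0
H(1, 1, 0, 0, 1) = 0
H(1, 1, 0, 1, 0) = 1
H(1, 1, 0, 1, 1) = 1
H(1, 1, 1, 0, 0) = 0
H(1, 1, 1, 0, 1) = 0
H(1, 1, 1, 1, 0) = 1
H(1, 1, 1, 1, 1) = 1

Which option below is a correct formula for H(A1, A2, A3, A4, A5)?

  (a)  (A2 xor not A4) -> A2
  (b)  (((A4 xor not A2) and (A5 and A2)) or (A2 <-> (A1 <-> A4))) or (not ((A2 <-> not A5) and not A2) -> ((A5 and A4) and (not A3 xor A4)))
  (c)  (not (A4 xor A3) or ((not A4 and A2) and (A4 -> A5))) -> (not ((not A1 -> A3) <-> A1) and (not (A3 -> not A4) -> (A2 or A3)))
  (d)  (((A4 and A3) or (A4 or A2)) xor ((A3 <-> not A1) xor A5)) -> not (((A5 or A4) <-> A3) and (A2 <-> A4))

b

(a): at (0,0,0,0,1) it gives 0, but H = 1 — eliminated.
(c): at (0,0,0,0,1) it gives 0, but H = 1 — eliminated.
(d): at (0,0,0,0,0) it gives 1, but H = 0 — eliminated.
(b) is the remaining candidate, and it agrees with H on all 32 inputs.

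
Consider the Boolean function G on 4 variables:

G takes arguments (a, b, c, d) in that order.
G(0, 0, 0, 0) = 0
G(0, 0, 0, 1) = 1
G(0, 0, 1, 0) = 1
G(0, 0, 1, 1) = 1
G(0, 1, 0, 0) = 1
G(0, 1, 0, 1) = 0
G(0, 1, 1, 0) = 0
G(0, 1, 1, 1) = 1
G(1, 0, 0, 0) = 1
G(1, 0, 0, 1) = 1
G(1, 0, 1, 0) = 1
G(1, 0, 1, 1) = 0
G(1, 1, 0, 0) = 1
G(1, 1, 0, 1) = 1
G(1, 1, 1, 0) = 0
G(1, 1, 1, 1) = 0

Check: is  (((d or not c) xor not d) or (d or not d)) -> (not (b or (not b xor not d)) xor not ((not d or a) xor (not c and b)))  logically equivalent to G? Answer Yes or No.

Check the formula against G row by row:
  a=0, b=0, c=0, d=0: formula gives 1, but G = 0 ✗
A single disagreement suffices: at (0,0,0,0) they differ, so the formula does not compute G.

No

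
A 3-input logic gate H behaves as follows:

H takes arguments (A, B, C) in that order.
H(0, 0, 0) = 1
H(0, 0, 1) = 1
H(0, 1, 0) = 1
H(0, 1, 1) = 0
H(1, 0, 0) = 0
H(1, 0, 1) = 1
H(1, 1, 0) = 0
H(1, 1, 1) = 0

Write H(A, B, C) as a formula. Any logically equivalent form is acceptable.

H(A, B, C) = ((((¬A ∧ ¬B) ∧ ¬C) ∨ ((¬A ∧ ¬B) ∧ C)) ∨ ((¬A ∧ B) ∧ ¬C)) ∨ ((A ∧ ¬B) ∧ C)

H=1 on 4 inputs: (0,0,0), (0,0,1), (0,1,0), (1,0,1). Reading each as a conjunction of literals (¬A·¬B·¬C, ¬A·¬B·C, ¬A·B·¬C, A·¬B·C) and taking the OR gives the canonical DNF.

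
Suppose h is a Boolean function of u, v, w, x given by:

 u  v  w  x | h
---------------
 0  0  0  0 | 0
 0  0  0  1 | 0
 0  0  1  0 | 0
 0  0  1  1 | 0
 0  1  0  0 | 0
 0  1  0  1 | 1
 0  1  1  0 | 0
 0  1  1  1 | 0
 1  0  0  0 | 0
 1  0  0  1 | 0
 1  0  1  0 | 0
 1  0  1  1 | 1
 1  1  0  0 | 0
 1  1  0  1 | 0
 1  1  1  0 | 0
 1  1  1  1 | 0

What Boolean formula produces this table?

h(u, v, w, x) = (((not u and v) and not w) and x) or (((u and not v) and w) and x)

The 1-rows are (0,1,0,1), (1,0,1,1). Each contributes one minterm — ¬u·v·¬w·x; u·¬v·w·x — and their disjunction is a sum-of-products form of h.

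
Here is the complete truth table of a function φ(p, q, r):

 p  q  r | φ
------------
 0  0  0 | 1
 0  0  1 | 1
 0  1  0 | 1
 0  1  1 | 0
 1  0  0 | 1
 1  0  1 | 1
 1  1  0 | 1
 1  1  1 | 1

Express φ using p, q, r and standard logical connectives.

Only row (0,1,1) gives 0. So φ is 1 everywhere except there — the complement of the minterm ¬p·q·r.

φ(p, q, r) = ((p' · q) · r)'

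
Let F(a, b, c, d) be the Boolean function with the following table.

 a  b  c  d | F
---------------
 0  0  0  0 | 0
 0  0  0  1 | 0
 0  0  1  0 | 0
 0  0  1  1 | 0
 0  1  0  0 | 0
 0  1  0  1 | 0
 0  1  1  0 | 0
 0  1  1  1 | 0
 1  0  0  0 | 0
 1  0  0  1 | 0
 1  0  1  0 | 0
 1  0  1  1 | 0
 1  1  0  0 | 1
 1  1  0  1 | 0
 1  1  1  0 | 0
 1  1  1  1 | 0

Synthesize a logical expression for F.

F(a, b, c, d) = ((a & b) & ~c) & ~d

F is 1 on exactly one input, (1,1,0,0), whose minterm is a·b·¬c·¬d. So F is just that conjunction.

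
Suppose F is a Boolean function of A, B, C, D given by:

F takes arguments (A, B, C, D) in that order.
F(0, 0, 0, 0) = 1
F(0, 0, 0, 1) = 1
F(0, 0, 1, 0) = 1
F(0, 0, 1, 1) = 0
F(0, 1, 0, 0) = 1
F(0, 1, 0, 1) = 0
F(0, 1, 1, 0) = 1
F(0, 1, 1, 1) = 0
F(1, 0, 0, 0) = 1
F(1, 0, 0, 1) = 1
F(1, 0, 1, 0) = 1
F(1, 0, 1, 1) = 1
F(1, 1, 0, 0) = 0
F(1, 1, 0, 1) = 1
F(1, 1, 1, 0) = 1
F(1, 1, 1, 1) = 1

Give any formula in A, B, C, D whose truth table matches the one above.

F(A, B, C, D) = NOT ((((((NOT A AND NOT B) AND C) AND D) OR (((NOT A AND B) AND NOT C) AND D)) OR (((NOT A AND B) AND C) AND D)) OR (((A AND B) AND NOT C) AND NOT D))

The 0-rows are (0,0,1,1), (0,1,0,1), (0,1,1,1), (1,1,0,0). Take each as a conjunction (¬A·¬B·C·D, ¬A·B·¬C·D, ¬A·B·C·D, A·B·¬C·¬D), form their disjunction, and complement — that gives a formula that is 1 everywhere F is.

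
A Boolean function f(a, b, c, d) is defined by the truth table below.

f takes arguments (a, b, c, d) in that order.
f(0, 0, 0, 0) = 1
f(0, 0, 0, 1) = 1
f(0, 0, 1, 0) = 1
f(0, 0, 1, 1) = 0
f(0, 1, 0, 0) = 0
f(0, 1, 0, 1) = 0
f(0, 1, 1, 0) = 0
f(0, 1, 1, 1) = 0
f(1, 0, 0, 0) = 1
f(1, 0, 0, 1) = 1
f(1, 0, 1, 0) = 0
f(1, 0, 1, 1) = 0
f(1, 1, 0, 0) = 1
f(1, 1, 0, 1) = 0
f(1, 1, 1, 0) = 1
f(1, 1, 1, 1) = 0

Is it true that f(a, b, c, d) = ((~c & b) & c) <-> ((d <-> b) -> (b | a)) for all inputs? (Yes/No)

Check the formula against f row by row:
  a=0, b=0, c=0, d=0: formula gives 1, f = 1 ✓
  a=0, b=0, c=0, d=1: formula gives 0, but f = 1 ✗
Row (0,0,0,1) is a counterexample, so the formula is not equivalent to f.

No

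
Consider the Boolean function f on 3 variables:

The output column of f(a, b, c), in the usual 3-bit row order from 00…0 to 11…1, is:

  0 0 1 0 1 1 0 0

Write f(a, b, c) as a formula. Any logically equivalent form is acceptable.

The 1-rows are (0,1,0), (1,0,0), (1,0,1). Each contributes one minterm — ¬a·b·¬c; a·¬b·¬c; a·¬b·c — and their disjunction is a sum-of-products form of f.

f(a, b, c) = (((NOT a AND b) AND NOT c) OR ((a AND NOT b) AND NOT c)) OR ((a AND NOT b) AND c)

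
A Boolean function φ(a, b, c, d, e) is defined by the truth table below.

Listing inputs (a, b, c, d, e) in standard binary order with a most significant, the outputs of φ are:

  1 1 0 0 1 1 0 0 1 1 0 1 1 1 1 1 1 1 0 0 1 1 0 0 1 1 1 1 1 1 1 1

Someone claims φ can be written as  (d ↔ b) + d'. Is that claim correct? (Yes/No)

Evaluate (d ↔ b) + d' on each row and compare to φ:
  a=0, b=0, c=0, d=0, e=0: formula gives 1, φ = 1 ✓
  a=0, b=0, c=0, d=0, e=1: formula gives 1, φ = 1 ✓
  a=0, b=0, c=0, d=1, e=0: formula gives 0, φ = 0 ✓
  a=0, b=0, c=0, d=1, e=1: formula gives 0, φ = 0 ✓
  …
  a=0, b=1, c=0, d=1, e=0: formula gives 1, but φ = 0 ✗
A single disagreement suffices: at (0,1,0,1,0) they differ, so the formula does not compute φ.

No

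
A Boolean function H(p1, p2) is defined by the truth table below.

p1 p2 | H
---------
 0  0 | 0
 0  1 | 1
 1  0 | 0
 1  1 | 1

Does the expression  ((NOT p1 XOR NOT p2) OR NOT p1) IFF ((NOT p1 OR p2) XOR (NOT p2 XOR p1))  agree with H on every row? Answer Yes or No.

Evaluate ((NOT p1 XOR NOT p2) OR NOT p1) IFF ((NOT p1 OR p2) XOR (NOT p2 XOR p1)) on each row and compare to H:
  p1=0, p2=0: formula gives 0, H = 0 ✓
  p1=0, p2=1: formula gives 1, H = 1 ✓
  p1=1, p2=0: formula gives 0, H = 0 ✓
  p1=1, p2=1: formula gives 1, H = 1 ✓
All 4 rows match — the expression computes H exactly.

Yes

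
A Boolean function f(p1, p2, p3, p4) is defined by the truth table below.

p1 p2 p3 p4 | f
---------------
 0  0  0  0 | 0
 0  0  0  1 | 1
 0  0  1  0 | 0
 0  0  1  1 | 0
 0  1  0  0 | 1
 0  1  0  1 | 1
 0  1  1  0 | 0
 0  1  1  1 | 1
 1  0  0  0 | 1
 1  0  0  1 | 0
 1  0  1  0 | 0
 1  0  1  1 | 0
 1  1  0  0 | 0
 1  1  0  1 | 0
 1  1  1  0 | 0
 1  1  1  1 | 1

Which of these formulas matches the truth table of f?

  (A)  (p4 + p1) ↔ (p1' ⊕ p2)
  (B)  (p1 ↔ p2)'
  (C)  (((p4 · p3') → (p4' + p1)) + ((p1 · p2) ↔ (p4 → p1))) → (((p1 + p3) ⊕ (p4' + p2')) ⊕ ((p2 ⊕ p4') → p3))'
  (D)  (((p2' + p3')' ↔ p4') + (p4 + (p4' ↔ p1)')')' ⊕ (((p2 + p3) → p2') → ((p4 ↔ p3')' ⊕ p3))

C

(A) fails at (0,0,1,1): the formula yields 1, f is 0.
(B) fails at (0,0,0,1): the formula yields 0, f is 1.
(D) fails at (0,0,0,1): the formula yields 0, f is 1.
(C) is the remaining candidate, and it agrees with f on all 16 inputs.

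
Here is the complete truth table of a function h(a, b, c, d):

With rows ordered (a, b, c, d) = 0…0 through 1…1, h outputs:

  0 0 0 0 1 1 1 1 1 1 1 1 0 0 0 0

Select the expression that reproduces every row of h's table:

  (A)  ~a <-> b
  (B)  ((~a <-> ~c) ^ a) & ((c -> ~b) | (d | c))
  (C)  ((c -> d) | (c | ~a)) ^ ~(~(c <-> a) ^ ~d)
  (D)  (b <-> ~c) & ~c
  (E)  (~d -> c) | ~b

(B): at (0,0,0,0) it gives 1, but h = 0 — eliminated.
(C): at (0,0,0,0) it gives 1, but h = 0 — eliminated.
(D): at (0,1,1,0) it gives 0, but h = 1 — eliminated.
(E): at (0,0,0,0) it gives 1, but h = 0 — eliminated.
Only (A) survives; checking it on all 16 rows confirms it matches h.

A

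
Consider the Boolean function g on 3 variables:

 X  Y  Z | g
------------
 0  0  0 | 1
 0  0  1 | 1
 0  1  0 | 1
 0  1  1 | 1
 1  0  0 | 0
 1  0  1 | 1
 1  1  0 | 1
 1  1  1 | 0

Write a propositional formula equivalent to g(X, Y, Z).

g(X, Y, Z) = ¬(((X ∧ ¬Y) ∧ ¬Z) ∨ ((X ∧ Y) ∧ Z))

There are just 2 zero rows: (1,0,0), (1,1,1). Their minterms are X·¬Y·¬Z, X·Y·Z; the OR of those covers precisely the 0-outputs, and negating it yields g.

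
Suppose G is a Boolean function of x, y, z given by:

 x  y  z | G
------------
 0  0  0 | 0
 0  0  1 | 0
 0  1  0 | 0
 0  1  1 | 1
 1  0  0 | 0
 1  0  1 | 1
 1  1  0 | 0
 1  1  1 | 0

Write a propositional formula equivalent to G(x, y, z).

G(x, y, z) = ((x' · y) · z) + ((x · y') · z)

The 1-rows are (0,1,1), (1,0,1). Each contributes one minterm — ¬x·y·z; x·¬y·z — and their disjunction is a sum-of-products form of G.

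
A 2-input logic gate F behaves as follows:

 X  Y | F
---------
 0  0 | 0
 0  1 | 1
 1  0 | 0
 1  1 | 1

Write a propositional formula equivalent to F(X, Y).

The output simply equals Y.

F(X, Y) = Y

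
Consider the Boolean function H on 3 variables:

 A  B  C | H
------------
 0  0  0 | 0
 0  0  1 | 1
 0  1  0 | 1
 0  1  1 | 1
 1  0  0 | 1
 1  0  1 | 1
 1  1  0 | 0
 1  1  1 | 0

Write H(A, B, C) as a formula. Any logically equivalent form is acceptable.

The 0-rows are (0,0,0), (1,1,0), (1,1,1). Take each as a conjunction (¬A·¬B·¬C, A·B·¬C, A·B·C), form their disjunction, and complement — that gives a formula that is 1 everywhere H is.

H(A, B, C) = NOT ((((NOT A AND NOT B) AND NOT C) OR ((A AND B) AND NOT C)) OR ((A AND B) AND C))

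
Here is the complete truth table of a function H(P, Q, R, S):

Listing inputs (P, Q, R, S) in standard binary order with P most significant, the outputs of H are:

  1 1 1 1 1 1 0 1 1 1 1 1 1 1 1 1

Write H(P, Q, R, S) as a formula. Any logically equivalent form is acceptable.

H(P, Q, R, S) = ~(((~P & Q) & R) & ~S)

Only row (0,1,1,0) gives 0. So H is 1 everywhere except there — the complement of the minterm ¬P·Q·R·¬S.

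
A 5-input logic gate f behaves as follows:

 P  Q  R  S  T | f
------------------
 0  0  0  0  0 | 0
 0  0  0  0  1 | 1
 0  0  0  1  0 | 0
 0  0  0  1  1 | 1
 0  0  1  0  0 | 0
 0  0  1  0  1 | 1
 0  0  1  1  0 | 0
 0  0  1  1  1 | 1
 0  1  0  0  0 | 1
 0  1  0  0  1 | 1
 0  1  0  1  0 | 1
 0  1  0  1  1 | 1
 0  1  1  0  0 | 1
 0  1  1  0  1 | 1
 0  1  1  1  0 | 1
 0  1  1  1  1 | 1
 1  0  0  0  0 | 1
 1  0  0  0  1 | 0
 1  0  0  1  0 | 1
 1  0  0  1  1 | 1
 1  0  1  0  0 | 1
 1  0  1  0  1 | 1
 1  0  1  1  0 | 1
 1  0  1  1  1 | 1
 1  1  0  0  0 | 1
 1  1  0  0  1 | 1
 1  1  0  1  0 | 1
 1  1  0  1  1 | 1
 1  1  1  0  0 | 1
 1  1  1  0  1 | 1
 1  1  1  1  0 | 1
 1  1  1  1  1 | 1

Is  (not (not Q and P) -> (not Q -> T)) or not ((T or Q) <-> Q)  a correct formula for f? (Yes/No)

Test each input against both f and the formula:
  P=0, Q=0, R=0, S=0, T=0: formula gives 0, f = 0 ✓
  P=0, Q=0, R=0, S=0, T=1: formula gives 1, f = 1 ✓
  P=0, Q=0, R=0, S=1, T=0: formula gives 0, f = 0 ✓
  P=0, Q=0, R=0, S=1, T=1: formula gives 1, f = 1 ✓
  …
  P=1, Q=0, R=0, S=0, T=1: formula gives 1, but f = 0 ✗
Since they disagree at (1,0,0,0,1), the expression is not a correct formula for f.

No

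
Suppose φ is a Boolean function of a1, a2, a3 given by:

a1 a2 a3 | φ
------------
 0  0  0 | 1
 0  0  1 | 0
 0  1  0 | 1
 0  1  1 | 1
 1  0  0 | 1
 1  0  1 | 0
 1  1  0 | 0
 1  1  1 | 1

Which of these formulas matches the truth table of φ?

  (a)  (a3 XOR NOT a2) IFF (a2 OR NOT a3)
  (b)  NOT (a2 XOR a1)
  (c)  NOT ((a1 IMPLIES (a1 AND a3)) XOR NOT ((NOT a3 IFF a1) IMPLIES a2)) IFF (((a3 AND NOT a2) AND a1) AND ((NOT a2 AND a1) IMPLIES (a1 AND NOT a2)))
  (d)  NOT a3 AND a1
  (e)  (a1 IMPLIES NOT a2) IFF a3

c

(a) disagrees with φ on (0,0,1) (formula → 1, table → 0); rule it out.
(b) disagrees with φ on (0,0,1) (formula → 1, table → 0); rule it out.
(d) disagrees with φ on (0,0,0) (formula → 0, table → 1); rule it out.
(e) disagrees with φ on (0,0,0) (formula → 0, table → 1); rule it out.
Only (c) survives; checking it on all 8 rows confirms it matches φ.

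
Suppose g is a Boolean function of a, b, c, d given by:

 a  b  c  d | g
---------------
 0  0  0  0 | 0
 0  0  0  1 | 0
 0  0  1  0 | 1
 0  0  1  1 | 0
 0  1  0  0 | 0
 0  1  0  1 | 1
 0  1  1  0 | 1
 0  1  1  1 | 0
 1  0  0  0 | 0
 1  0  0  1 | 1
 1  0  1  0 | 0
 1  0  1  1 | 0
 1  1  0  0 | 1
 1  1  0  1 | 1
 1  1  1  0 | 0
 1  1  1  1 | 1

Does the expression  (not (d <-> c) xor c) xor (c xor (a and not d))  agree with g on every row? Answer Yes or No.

Test each input against both g and the formula:
  a=0, b=0, c=0, d=0: formula gives 0, g = 0 ✓
  a=0, b=0, c=0, d=1: formula gives 1, but g = 0 ✗
Since they disagree at (0,0,0,1), the expression is not a correct formula for g.

No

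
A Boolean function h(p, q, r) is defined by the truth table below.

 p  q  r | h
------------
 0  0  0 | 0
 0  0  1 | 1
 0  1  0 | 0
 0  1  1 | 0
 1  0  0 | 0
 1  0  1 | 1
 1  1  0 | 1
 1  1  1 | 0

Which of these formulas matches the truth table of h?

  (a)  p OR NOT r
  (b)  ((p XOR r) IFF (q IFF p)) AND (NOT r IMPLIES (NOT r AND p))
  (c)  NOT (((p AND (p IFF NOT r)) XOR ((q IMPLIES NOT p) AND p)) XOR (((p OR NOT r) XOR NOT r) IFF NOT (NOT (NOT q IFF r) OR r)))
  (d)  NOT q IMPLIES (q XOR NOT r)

(a) disagrees with h on (0,0,0) (formula → 1, table → 0); rule it out.
(c) disagrees with h on (0,0,1) (formula → 0, table → 1); rule it out.
(d) disagrees with h on (0,0,0) (formula → 1, table → 0); rule it out.
Only (b) survives; checking it on all 8 rows confirms it matches h.

b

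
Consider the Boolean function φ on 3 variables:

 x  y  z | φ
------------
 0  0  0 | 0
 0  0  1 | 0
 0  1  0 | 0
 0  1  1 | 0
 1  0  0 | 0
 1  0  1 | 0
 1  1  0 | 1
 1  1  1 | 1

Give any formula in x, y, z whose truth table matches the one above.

φ(x, y, z) = ((x · y) · z') + ((x · y) · z)

The 1-rows are (1,1,0), (1,1,1). Each contributes one minterm — x·y·¬z; x·y·z — and their disjunction is a sum-of-products form of φ.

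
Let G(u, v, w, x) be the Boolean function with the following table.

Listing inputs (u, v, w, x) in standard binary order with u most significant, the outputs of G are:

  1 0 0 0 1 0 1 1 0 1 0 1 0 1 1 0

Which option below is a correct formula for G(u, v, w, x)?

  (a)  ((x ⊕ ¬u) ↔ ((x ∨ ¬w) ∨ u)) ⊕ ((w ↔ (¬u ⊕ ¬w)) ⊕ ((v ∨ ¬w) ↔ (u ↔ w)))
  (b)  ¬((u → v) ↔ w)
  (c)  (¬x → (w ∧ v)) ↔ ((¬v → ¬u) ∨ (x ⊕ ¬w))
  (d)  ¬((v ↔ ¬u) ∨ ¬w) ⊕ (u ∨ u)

a

(b): at (0,0,0,1) it gives 1, but G = 0 — eliminated.
(c): at (0,0,0,0) it gives 0, but G = 1 — eliminated.
(d): at (0,0,0,0) it gives 0, but G = 1 — eliminated.
Only (a) survives; checking it on all 16 rows confirms it matches G.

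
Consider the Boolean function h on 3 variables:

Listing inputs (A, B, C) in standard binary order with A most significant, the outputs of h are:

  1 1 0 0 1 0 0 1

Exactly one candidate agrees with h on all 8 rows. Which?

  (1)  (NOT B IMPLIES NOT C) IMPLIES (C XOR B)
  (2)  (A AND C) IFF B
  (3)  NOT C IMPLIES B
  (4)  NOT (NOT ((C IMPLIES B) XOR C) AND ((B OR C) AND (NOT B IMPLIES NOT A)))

(1) fails at (0,0,0): the formula yields 0, h is 1.
(3) fails at (0,0,0): the formula yields 0, h is 1.
(4) fails at (0,1,0): the formula yields 1, h is 0.
That leaves (2). Evaluating it on every row reproduces the table of h exactly.

2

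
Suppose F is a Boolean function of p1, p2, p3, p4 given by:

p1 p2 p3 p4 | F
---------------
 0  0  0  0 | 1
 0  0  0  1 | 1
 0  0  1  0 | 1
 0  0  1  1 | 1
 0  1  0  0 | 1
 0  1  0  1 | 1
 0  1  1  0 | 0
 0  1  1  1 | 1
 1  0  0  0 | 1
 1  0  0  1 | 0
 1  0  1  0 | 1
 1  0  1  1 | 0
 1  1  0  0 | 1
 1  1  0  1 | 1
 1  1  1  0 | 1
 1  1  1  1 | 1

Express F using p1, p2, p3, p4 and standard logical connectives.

F(p1, p2, p3, p4) = (((((p1' · p2) · p3) · p4') + (((p1 · p2') · p3') · p4)) + (((p1 · p2') · p3) · p4))'

F is 0 on only 3 rows — (0,1,1,0), (1,0,0,1), (1,0,1,1). Writing each as a minterm (¬p1·p2·p3·¬p4, p1·¬p2·¬p3·p4, p1·¬p2·p3·p4) and OR-ing them characterizes exactly where F=0, so F is the negation of that disjunction.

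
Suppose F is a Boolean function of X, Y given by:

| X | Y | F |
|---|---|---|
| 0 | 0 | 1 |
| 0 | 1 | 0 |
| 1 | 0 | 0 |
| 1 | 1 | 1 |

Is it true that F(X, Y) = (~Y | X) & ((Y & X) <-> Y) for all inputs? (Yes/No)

No

Test each input against both F and the formula:
  X=0, Y=0: formula gives 1, F = 1 ✓
  X=0, Y=1: formula gives 0, F = 0 ✓
  X=1, Y=0: formula gives 1, but F = 0 ✗
Since they disagree at (1,0), the expression is not a correct formula for F.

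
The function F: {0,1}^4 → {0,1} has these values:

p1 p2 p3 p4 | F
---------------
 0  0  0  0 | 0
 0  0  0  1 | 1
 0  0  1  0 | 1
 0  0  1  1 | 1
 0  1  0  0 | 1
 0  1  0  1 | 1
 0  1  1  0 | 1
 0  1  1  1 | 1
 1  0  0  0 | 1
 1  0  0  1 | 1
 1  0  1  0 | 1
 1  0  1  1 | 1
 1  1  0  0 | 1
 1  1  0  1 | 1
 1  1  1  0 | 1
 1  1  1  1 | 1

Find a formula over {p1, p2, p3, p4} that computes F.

F(p1, p2, p3, p4) = ((p1 ∨ p2) ∨ p3) ∨ p4

The output is 1 whenever at least one input is 1 — the OR of all inputs.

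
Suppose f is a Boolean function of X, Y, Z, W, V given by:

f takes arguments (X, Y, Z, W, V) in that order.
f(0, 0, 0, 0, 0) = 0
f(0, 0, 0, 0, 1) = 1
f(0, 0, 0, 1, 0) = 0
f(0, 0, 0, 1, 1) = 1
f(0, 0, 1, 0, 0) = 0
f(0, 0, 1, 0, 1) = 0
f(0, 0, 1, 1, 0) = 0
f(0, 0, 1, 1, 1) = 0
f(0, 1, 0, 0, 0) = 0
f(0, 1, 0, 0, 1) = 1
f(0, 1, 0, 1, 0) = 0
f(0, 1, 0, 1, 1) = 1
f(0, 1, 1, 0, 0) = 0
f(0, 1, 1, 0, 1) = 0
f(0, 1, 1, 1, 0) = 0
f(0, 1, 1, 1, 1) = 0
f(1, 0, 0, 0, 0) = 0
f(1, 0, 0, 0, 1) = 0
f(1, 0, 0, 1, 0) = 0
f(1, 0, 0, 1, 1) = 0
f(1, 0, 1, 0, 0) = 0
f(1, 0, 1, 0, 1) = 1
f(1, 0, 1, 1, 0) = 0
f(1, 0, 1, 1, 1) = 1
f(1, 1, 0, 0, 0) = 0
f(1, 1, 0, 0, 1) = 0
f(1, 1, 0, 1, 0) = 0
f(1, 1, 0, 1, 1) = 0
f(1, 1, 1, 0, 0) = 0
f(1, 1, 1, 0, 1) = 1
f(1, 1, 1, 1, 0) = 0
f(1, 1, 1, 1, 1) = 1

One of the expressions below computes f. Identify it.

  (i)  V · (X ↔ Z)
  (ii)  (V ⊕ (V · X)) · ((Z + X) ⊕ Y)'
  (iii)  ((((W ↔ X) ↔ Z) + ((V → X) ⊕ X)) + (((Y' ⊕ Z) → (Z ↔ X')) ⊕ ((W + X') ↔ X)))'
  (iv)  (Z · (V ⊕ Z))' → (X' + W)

(ii): at (0,1,0,0,1) it gives 0, but f = 1 — eliminated.
(iii): at (0,0,0,1,1) it gives 0, but f = 1 — eliminated.
(iv): at (0,0,0,0,0) it gives 1, but f = 0 — eliminated.
That leaves (i). Evaluating it on every row reproduces the table of f exactly.

i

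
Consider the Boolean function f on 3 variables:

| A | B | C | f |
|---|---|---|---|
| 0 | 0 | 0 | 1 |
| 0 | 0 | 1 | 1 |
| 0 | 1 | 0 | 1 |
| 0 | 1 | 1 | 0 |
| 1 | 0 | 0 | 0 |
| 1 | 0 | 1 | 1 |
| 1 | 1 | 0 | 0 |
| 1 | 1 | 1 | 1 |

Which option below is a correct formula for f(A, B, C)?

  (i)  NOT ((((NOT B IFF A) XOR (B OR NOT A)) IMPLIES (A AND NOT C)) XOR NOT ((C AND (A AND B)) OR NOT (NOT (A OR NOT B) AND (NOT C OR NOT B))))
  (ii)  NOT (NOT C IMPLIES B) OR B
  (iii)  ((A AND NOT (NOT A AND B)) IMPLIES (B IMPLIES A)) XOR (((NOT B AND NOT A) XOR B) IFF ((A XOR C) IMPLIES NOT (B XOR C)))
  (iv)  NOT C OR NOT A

(ii) disagrees with f on (0,0,1) (formula → 0, table → 1); rule it out.
(iii) disagrees with f on (0,0,0) (formula → 0, table → 1); rule it out.
(iv) disagrees with f on (0,1,1) (formula → 1, table → 0); rule it out.
Only (i) survives; checking it on all 8 rows confirms it matches f.

i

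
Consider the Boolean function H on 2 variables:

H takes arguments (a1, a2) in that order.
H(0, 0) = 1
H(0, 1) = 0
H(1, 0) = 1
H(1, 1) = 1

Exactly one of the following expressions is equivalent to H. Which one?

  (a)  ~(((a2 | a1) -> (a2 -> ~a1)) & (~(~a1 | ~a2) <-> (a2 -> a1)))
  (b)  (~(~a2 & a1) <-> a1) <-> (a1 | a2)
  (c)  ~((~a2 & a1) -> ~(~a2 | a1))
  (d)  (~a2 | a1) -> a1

(b): at (1,0) it gives 0, but H = 1 — eliminated.
(c): at (0,0) it gives 0, but H = 1 — eliminated.
(d): at (0,0) it gives 0, but H = 1 — eliminated.
(a) is the remaining candidate, and it agrees with H on all 4 inputs.

a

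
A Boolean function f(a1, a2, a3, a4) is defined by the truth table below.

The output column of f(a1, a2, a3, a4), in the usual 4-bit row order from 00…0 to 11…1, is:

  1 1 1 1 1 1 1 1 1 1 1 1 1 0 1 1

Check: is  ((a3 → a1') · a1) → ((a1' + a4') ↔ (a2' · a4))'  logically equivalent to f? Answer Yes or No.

Evaluate ((a3 → a1') · a1) → ((a1' + a4') ↔ (a2' · a4))' on each row and compare to f:
  a1=0, a2=0, a3=0, a4=0: formula gives 1, f = 1 ✓
  a1=0, a2=0, a3=0, a4=1: formula gives 1, f = 1 ✓
  a1=0, a2=0, a3=1, a4=0: formula gives 1, f = 1 ✓
  a1=0, a2=0, a3=1, a4=1: formula gives 1, f = 1 ✓
  …and likewise for the remaining 12 rows.
No disagreement on any input; they are logically equivalent.

Yes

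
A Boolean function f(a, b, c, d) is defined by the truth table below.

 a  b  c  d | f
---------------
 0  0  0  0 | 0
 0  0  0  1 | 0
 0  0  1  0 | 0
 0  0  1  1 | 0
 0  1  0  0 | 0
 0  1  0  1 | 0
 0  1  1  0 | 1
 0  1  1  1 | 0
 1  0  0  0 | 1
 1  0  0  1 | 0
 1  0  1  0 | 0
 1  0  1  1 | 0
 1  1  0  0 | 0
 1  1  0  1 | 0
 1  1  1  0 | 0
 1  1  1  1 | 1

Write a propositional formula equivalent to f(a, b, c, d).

Collect the rows where f=1 — (0,1,1,0), (1,0,0,0), (1,1,1,1) — and write one minterm per row: ¬a·b·c·¬d, a·¬b·¬c·¬d, a·b·c·d. Their union (logical OR) reproduces the table exactly.

f(a, b, c, d) = ((((¬a ∧ b) ∧ c) ∧ ¬d) ∨ (((a ∧ ¬b) ∧ ¬c) ∧ ¬d)) ∨ (((a ∧ b) ∧ c) ∧ d)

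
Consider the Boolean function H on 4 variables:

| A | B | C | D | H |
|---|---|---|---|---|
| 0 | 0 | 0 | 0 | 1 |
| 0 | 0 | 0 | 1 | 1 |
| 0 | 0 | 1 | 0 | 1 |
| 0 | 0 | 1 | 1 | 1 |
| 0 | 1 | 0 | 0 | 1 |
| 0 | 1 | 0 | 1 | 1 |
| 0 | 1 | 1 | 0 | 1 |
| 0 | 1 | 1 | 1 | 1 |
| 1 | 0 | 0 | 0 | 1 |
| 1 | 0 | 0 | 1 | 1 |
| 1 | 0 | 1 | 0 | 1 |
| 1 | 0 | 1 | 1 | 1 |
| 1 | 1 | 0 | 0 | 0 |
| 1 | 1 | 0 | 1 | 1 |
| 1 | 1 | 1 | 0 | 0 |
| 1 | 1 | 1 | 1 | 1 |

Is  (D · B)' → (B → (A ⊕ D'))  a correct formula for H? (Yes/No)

Evaluate (D · B)' → (B → (A ⊕ D')) on each row and compare to H:
  A=0, B=0, C=0, D=0: formula gives 1, H = 1 ✓
  A=0, B=0, C=0, D=1: formula gives 1, H = 1 ✓
  A=0, B=0, C=1, D=0: formula gives 1, H = 1 ✓
  A=0, B=0, C=1, D=1: formula gives 1, H = 1 ✓
  … (the remaining 12 rows also agree.)
Every row agrees, so the formula is equivalent.

Yes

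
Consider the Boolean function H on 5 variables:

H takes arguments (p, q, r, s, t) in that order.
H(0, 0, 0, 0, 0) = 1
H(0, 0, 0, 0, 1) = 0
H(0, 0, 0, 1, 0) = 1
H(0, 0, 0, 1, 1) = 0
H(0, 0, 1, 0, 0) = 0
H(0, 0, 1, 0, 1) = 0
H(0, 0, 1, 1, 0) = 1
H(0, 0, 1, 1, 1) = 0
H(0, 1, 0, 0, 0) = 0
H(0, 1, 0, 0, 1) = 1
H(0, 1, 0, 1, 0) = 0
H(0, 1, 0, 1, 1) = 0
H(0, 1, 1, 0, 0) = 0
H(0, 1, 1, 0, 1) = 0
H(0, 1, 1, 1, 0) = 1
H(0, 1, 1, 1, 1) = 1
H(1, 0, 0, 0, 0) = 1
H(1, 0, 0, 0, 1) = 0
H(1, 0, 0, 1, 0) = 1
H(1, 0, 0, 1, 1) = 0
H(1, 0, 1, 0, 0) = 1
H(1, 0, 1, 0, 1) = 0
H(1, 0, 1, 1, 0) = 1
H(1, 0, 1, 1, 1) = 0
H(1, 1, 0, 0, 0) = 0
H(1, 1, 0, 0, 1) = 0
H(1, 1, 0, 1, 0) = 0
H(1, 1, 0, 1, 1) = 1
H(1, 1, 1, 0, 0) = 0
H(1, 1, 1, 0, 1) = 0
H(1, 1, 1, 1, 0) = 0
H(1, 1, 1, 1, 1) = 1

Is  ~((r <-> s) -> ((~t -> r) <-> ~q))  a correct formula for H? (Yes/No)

No

Check the formula against H row by row:
  p=0, q=0, r=0, s=0, t=0: formula gives 1, H = 1 ✓
  p=0, q=0, r=0, s=0, t=1: formula gives 0, H = 0 ✓
  p=0, q=0, r=0, s=1, t=0: formula gives 0, but H = 1 ✗
Since they disagree at (0,0,0,1,0), the expression is not a correct formula for H.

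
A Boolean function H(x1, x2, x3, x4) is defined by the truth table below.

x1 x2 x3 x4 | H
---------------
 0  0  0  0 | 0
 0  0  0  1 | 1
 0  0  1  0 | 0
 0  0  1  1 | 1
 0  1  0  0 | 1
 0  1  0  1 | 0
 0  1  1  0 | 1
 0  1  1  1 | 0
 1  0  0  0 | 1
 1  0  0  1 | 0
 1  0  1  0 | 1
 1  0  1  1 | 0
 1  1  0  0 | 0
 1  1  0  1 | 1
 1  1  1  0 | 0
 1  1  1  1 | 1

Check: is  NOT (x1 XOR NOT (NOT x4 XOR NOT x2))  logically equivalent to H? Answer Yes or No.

Test each input against both H and the formula:
  x1=0, x2=0, x3=0, x4=0: formula gives 0, H = 0 ✓
  x1=0, x2=0, x3=0, x4=1: formula gives 1, H = 1 ✓
  x1=0, x2=0, x3=1, x4=0: formula gives 0, H = 0 ✓
  x1=0, x2=0, x3=1, x4=1: formula gives 1, H = 1 ✓
  … (the remaining 12 rows also agree.)
Every row agrees, so the formula is equivalent.

Yes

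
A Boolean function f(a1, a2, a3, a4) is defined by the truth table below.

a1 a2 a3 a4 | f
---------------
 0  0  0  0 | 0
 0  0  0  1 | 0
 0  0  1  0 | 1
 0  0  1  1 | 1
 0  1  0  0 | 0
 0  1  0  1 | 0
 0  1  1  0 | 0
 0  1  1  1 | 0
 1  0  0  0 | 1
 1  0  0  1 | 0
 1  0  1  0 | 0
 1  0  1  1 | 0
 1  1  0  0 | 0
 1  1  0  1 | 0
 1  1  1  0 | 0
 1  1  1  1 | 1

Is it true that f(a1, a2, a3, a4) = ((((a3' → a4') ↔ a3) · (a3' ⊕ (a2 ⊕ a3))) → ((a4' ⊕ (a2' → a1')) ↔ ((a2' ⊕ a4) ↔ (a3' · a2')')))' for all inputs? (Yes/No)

No

Test each input against both f and the formula:
  a1=0, a2=0, a3=0, a4=0: formula gives 0, f = 0 ✓
  a1=0, a2=0, a3=0, a4=1: formula gives 0, f = 0 ✓
  a1=0, a2=0, a3=1, a4=0: formula gives 1, f = 1 ✓
  a1=0, a2=0, a3=1, a4=1: formula gives 1, f = 1 ✓
  …
  a1=1, a2=0, a3=0, a4=0: formula gives 0, but f = 1 ✗
Row (1,0,0,0) is a counterexample, so the formula is not equivalent to f.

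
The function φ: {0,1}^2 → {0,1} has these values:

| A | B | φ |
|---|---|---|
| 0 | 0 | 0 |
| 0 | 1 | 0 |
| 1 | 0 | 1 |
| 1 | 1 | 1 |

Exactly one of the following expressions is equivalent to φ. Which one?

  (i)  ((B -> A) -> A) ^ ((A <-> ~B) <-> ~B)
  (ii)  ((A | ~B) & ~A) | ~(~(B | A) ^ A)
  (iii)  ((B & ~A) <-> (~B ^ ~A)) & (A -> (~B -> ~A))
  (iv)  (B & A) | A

iv

(i): at (0,1) it gives 1, but φ = 0 — eliminated.
(ii): at (0,0) it gives 1, but φ = 0 — eliminated.
(iii): at (0,0) it gives 1, but φ = 0 — eliminated.
That leaves (iv). Evaluating it on every row reproduces the table of φ exactly.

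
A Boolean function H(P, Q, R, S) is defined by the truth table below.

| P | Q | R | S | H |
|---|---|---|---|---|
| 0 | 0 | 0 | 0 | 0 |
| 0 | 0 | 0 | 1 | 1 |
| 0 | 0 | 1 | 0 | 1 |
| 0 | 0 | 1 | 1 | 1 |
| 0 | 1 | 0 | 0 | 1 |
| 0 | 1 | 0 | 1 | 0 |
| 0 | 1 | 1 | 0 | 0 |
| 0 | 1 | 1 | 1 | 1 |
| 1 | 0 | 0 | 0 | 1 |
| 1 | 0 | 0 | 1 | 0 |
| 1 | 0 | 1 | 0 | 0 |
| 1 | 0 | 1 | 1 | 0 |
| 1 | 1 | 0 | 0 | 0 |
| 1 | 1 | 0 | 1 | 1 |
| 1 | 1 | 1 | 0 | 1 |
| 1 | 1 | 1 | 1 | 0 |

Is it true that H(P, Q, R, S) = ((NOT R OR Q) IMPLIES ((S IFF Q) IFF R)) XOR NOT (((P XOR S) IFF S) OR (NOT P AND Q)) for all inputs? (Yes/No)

Evaluate ((NOT R OR Q) IMPLIES ((S IFF Q) IFF R)) XOR NOT (((P XOR S) IFF S) OR (NOT P AND Q)) on each row and compare to H:
  P=0, Q=0, R=0, S=0: formula gives 0, H = 0 ✓
  P=0, Q=0, R=0, S=1: formula gives 1, H = 1 ✓
  P=0, Q=0, R=1, S=0: formula gives 1, H = 1 ✓
  P=0, Q=0, R=1, S=1: formula gives 1, H = 1 ✓
  …and likewise for the remaining 12 rows.
No disagreement on any input; they are logically equivalent.

Yes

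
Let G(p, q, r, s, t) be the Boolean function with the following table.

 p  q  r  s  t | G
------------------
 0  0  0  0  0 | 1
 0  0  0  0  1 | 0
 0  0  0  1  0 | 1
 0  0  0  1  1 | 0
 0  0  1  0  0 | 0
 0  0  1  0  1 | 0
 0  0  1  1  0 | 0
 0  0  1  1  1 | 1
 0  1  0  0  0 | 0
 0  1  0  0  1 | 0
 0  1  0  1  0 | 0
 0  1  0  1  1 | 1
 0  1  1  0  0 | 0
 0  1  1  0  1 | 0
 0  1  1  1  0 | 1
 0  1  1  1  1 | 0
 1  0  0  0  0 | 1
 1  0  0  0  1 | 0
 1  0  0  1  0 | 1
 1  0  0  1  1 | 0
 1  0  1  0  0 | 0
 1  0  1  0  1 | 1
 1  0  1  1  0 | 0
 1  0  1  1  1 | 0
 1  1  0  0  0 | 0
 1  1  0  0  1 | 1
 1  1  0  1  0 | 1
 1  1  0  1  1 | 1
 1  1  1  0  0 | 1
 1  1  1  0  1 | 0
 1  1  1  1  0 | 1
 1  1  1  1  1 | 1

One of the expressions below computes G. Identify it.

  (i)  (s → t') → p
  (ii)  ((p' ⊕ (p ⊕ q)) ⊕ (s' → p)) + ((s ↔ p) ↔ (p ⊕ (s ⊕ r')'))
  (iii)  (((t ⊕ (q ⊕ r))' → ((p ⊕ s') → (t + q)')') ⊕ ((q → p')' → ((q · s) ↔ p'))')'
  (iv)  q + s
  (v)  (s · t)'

(i): at (0,0,0,0,0) it gives 0, but G = 1 — eliminated.
(ii): at (0,0,0,0,1) it gives 1, but G = 0 — eliminated.
(iv): at (0,0,0,0,0) it gives 0, but G = 1 — eliminated.
(v): at (0,0,0,0,1) it gives 1, but G = 0 — eliminated.
That leaves (iii). Evaluating it on every row reproduces the table of G exactly.

iii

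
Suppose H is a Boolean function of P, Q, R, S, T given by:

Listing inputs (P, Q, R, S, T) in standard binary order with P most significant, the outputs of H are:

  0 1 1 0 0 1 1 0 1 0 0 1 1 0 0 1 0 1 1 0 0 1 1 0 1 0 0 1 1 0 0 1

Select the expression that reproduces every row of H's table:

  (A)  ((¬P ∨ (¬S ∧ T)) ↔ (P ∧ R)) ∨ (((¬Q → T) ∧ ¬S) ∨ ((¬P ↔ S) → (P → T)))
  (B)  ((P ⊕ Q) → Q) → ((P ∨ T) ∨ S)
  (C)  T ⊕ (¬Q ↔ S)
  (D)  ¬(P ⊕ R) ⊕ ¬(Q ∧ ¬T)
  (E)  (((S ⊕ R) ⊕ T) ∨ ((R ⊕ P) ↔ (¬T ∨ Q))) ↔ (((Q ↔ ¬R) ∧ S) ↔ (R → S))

C

(A): at (0,0,0,0,0) it gives 1, but H = 0 — eliminated.
(B): at (0,0,0,1,1) it gives 1, but H = 0 — eliminated.
(D): at (0,0,0,0,1) it gives 0, but H = 1 — eliminated.
(E): at (0,0,0,0,0) it gives 1, but H = 0 — eliminated.
Only (C) survives; checking it on all 32 rows confirms it matches H.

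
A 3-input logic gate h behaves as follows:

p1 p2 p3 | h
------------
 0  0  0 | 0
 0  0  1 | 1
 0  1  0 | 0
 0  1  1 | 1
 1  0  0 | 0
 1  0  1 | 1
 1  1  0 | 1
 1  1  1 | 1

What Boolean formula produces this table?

h(p1, p2, p3) = ((((p1' · p2') · p3') + ((p1' · p2) · p3')) + ((p1 · p2') · p3'))'

The 0-rows are (0,0,0), (0,1,0), (1,0,0). Take each as a conjunction (¬p1·¬p2·¬p3, ¬p1·p2·¬p3, p1·¬p2·¬p3), form their disjunction, and complement — that gives a formula that is 1 everywhere h is.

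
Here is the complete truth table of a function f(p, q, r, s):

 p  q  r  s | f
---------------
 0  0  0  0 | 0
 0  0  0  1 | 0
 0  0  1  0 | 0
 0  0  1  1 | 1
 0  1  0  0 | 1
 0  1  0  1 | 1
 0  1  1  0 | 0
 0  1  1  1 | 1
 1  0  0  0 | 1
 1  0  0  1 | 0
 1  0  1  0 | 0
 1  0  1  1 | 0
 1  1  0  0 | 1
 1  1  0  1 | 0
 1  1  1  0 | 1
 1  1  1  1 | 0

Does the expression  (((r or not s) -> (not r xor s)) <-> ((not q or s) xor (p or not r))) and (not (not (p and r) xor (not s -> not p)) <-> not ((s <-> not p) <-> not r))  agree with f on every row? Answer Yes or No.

Evaluate (((r or not s) -> (not r xor s)) <-> ((not q or s) xor (p or not r))) and (not (not (p and r) xor (not s -> not p)) <-> not ((s <-> not p) <-> not r)) on each row and compare to f:
  p=0, q=0, r=0, s=0: formula gives 0, f = 0 ✓
  p=0, q=0, r=0, s=1: formula gives 0, f = 0 ✓
  p=0, q=0, r=1, s=0: formula gives 0, f = 0 ✓
  p=0, q=0, r=1, s=1: formula gives 1, f = 1 ✓
  …
  p=0, q=1, r=0, s=1: formula gives 0, but f = 1 ✗
A single disagreement suffices: at (0,1,0,1) they differ, so the formula does not compute f.

No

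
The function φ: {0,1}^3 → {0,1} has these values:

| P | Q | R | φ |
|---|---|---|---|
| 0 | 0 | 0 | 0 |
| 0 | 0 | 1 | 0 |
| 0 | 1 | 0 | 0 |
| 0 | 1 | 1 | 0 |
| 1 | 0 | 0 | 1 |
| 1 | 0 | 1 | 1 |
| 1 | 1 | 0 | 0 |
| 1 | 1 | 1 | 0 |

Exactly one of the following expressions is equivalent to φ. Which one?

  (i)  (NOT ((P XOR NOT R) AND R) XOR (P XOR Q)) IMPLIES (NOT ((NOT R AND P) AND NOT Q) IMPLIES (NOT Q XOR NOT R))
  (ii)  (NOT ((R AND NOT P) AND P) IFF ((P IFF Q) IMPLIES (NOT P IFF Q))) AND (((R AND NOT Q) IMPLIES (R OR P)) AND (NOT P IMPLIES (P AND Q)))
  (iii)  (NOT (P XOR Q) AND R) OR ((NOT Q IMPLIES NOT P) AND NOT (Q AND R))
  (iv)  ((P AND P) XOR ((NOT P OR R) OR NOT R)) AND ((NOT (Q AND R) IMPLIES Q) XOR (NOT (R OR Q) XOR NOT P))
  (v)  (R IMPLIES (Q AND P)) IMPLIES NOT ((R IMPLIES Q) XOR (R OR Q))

ii

(i): at (0,0,1) it gives 1, but φ = 0 — eliminated.
(iii): at (0,0,0) it gives 1, but φ = 0 — eliminated.
(iv): at (0,0,1) it gives 1, but φ = 0 — eliminated.
(v): at (0,0,1) it gives 1, but φ = 0 — eliminated.
Only (ii) survives; checking it on all 8 rows confirms it matches φ.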